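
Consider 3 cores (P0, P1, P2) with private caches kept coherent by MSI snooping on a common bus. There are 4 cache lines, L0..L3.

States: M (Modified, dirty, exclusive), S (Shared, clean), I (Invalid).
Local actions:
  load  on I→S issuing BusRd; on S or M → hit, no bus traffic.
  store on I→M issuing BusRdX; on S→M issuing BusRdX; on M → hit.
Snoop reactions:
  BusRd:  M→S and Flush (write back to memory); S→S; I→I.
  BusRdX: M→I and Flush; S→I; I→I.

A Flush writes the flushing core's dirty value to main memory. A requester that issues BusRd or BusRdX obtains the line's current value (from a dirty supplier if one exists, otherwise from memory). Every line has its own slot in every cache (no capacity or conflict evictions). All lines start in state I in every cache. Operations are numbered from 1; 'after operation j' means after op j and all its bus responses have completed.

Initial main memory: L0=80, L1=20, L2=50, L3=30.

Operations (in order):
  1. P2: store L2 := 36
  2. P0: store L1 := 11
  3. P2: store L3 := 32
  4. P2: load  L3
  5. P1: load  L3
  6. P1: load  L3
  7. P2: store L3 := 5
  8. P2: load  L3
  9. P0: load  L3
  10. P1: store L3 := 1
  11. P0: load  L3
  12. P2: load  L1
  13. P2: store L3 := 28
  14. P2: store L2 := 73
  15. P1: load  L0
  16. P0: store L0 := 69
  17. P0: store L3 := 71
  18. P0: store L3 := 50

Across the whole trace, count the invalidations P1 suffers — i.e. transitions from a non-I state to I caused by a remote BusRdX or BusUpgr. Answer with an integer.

invalidations = 3

1. P2: store L2 := 36  bus=[BusRdX]  L2: P0=I P1=I P2=M  mem[L2]=50
2. P0: store L1 := 11  bus=[BusRdX]  L1: P0=M P1=I P2=I  mem[L1]=20
3. P2: store L3 := 32  bus=[BusRdX]  L3: P0=I P1=I P2=M  mem[L3]=30
4. P2: load  L3  bus=[-]  L3: P0=I P1=I P2=M  mem[L3]=30
5. P1: load  L3  bus=[BusRd,Flush]  L3: P0=I P1=S P2=S  mem[L3]=32
6. P1: load  L3  bus=[-]  L3: P0=I P1=S P2=S  mem[L3]=32
7. P2: store L3 := 5  bus=[BusRdX]  L3: P0=I P1=I P2=M  mem[L3]=32
8. P2: load  L3  bus=[-]  L3: P0=I P1=I P2=M  mem[L3]=32
9. P0: load  L3  bus=[BusRd,Flush]  L3: P0=S P1=I P2=S  mem[L3]=5
10. P1: store L3 := 1  bus=[BusRdX]  L3: P0=I P1=M P2=I  mem[L3]=5
11. P0: load  L3  bus=[BusRd,Flush]  L3: P0=S P1=S P2=I  mem[L3]=1
12. P2: load  L1  bus=[BusRd,Flush]  L1: P0=S P1=I P2=S  mem[L1]=11
13. P2: store L3 := 28  bus=[BusRdX]  L3: P0=I P1=I P2=M  mem[L3]=1
14. P2: store L2 := 73  bus=[-]  L2: P0=I P1=I P2=M  mem[L2]=50
15. P1: load  L0  bus=[BusRd]  L0: P0=I P1=S P2=I  mem[L0]=80
16. P0: store L0 := 69  bus=[BusRdX]  L0: P0=M P1=I P2=I  mem[L0]=80
17. P0: store L3 := 71  bus=[BusRdX,Flush]  L3: P0=M P1=I P2=I  mem[L3]=28
18. P0: store L3 := 50  bus=[-]  L3: P0=M P1=I P2=I  mem[L3]=28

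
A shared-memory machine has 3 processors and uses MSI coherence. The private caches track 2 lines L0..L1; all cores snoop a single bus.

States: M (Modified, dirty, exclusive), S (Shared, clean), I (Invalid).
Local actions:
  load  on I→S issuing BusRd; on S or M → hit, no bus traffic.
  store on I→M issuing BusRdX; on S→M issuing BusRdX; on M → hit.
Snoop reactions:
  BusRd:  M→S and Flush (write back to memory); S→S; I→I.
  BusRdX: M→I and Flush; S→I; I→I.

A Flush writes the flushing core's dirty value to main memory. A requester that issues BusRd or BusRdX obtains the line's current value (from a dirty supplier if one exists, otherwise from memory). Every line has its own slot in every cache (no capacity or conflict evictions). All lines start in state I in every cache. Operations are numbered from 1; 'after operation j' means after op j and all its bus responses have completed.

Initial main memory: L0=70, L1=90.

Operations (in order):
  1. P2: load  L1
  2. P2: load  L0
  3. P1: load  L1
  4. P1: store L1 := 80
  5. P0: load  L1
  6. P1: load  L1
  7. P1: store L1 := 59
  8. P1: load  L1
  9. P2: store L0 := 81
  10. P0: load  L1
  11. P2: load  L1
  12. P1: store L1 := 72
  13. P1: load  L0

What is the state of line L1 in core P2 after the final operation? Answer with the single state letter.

state = I

step 1: P2: load  L1  ⟶  IIS  (L1)  txn=BusRd  M[L1]=90
step 2: P2: load  L0  ⟶  IIS  (L0)  txn=BusRd  M[L0]=70
step 3: P1: load  L1  ⟶  ISS  (L1)  txn=BusRd  M[L1]=90
step 4: P1: store L1 := 80  ⟶  IMI  (L1)  txn=BusRdX  M[L1]=90
step 5: P0: load  L1  ⟶  SSI  (L1)  txn=BusRd+Flush  M[L1]=80
step 6: P1: load  L1  ⟶  SSI  (L1)  txn=∅  M[L1]=80
step 7: P1: store L1 := 59  ⟶  IMI  (L1)  txn=BusRdX  M[L1]=80
step 8: P1: load  L1  ⟶  IMI  (L1)  txn=∅  M[L1]=80
step 9: P2: store L0 := 81  ⟶  IIM  (L0)  txn=BusRdX  M[L0]=70
step 10: P0: load  L1  ⟶  SSI  (L1)  txn=BusRd+Flush  M[L1]=59
step 11: P2: load  L1  ⟶  SSS  (L1)  txn=BusRd  M[L1]=59
step 12: P1: store L1 := 72  ⟶  IMI  (L1)  txn=BusRdX  M[L1]=59
step 13: P1: load  L0  ⟶  ISS  (L0)  txn=BusRd+Flush  M[L0]=81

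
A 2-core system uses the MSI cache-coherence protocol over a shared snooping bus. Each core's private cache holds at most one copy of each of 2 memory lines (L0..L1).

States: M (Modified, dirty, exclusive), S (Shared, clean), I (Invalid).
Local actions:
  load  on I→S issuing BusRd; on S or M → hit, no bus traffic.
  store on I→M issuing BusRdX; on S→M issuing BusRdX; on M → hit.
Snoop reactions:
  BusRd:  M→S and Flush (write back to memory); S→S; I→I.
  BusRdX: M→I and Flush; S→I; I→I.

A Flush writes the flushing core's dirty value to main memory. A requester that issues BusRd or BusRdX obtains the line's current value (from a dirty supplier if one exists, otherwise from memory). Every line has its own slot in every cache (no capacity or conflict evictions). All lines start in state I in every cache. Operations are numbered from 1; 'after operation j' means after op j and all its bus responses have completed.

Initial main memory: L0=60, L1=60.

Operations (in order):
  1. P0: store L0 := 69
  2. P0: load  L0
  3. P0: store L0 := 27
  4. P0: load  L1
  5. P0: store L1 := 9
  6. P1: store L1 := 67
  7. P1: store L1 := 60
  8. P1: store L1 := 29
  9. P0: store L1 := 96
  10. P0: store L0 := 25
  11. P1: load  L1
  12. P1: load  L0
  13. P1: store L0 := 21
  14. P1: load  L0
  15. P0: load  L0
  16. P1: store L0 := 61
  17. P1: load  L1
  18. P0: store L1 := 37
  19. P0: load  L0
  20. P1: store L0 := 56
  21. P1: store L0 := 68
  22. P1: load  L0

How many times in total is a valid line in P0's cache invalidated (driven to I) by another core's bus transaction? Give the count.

1. P0: store L0 := 69  bus=[BusRdX]  L0: P0=M P1=I  mem[L0]=60
2. P0: load  L0  bus=[-]  L0: P0=M P1=I  mem[L0]=60
3. P0: store L0 := 27  bus=[-]  L0: P0=M P1=I  mem[L0]=60
4. P0: load  L1  bus=[BusRd]  L1: P0=S P1=I  mem[L1]=60
5. P0: store L1 := 9  bus=[BusRdX]  L1: P0=M P1=I  mem[L1]=60
6. P1: store L1 := 67  bus=[BusRdX,Flush]  L1: P0=I P1=M  mem[L1]=9
7. P1: store L1 := 60  bus=[-]  L1: P0=I P1=M  mem[L1]=9
8. P1: store L1 := 29  bus=[-]  L1: P0=I P1=M  mem[L1]=9
9. P0: store L1 := 96  bus=[BusRdX,Flush]  L1: P0=M P1=I  mem[L1]=29
10. P0: store L0 := 25  bus=[-]  L0: P0=M P1=I  mem[L0]=60
11. P1: load  L1  bus=[BusRd,Flush]  L1: P0=S P1=S  mem[L1]=96
12. P1: load  L0  bus=[BusRd,Flush]  L0: P0=S P1=S  mem[L0]=25
13. P1: store L0 := 21  bus=[BusRdX]  L0: P0=I P1=M  mem[L0]=25
14. P1: load  L0  bus=[-]  L0: P0=I P1=M  mem[L0]=25
15. P0: load  L0  bus=[BusRd,Flush]  L0: P0=S P1=S  mem[L0]=21
16. P1: store L0 := 61  bus=[BusRdX]  L0: P0=I P1=M  mem[L0]=21
17. P1: load  L1  bus=[-]  L1: P0=S P1=S  mem[L1]=96
18. P0: store L1 := 37  bus=[BusRdX]  L1: P0=M P1=I  mem[L1]=96
19. P0: load  L0  bus=[BusRd,Flush]  L0: P0=S P1=S  mem[L0]=61
20. P1: store L0 := 56  bus=[BusRdX]  L0: P0=I P1=M  mem[L0]=61
21. P1: store L0 := 68  bus=[-]  L0: P0=I P1=M  mem[L0]=61
22. P1: load  L0  bus=[-]  L0: P0=I P1=M  mem[L0]=61

invalidations = 4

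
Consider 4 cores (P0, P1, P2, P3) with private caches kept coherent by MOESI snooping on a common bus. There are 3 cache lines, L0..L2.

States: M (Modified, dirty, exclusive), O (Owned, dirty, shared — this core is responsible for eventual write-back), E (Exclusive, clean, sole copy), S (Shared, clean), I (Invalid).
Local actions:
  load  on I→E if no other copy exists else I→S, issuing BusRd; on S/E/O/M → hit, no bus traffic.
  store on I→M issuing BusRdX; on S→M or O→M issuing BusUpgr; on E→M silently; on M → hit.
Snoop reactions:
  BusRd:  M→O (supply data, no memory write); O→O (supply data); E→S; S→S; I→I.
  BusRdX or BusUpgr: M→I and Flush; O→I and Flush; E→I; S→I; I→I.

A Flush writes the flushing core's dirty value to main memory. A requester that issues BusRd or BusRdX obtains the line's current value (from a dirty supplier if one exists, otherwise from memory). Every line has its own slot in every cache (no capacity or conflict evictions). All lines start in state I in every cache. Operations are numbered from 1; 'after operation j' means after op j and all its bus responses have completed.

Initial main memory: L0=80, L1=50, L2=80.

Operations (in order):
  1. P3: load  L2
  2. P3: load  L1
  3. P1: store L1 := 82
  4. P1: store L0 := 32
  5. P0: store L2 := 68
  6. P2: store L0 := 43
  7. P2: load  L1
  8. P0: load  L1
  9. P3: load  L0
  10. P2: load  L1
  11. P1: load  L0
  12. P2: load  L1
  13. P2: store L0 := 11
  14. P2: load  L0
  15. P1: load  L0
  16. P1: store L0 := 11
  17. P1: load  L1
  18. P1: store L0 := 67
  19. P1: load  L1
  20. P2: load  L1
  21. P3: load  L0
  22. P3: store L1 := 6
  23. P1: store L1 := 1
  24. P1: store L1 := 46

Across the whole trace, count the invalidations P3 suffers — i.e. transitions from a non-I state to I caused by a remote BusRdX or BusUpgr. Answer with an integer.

invalidations = 4

[1] P3: load  L2 | P0:I, P1:I, P2:I, P3:E(80) | bus: BusRd
[2] P3: load  L1 | P0:I, P1:I, P2:I, P3:E(50) | bus: BusRd
[3] P1: store L1 := 82 | P0:I, P1:M(82), P2:I, P3:I | bus: BusRdX
[4] P1: store L0 := 32 | P0:I, P1:M(32), P2:I, P3:I | bus: BusRdX
[5] P0: store L2 := 68 | P0:M(68), P1:I, P2:I, P3:I | bus: BusRdX
[6] P2: store L0 := 43 | P0:I, P1:I, P2:M(43), P3:I | bus: BusRdX,Flush
[7] P2: load  L1 | P0:I, P1:O(82), P2:S(82), P3:I | bus: BusRd
[8] P0: load  L1 | P0:S(82), P1:O(82), P2:S(82), P3:I | bus: BusRd
[9] P3: load  L0 | P0:I, P1:I, P2:O(43), P3:S(43) | bus: BusRd
[10] P2: load  L1 | P0:S(82), P1:O(82), P2:S(82), P3:I | bus: none
[11] P1: load  L0 | P0:I, P1:S(43), P2:O(43), P3:S(43) | bus: BusRd
[12] P2: load  L1 | P0:S(82), P1:O(82), P2:S(82), P3:I | bus: none
[13] P2: store L0 := 11 | P0:I, P1:I, P2:M(11), P3:I | bus: BusUpgr
[14] P2: load  L0 | P0:I, P1:I, P2:M(11), P3:I | bus: none
[15] P1: load  L0 | P0:I, P1:S(11), P2:O(11), P3:I | bus: BusRd
[16] P1: store L0 := 11 | P0:I, P1:M(11), P2:I, P3:I | bus: BusUpgr,Flush
[17] P1: load  L1 | P0:S(82), P1:O(82), P2:S(82), P3:I | bus: none
[18] P1: store L0 := 67 | P0:I, P1:M(67), P2:I, P3:I | bus: none
[19] P1: load  L1 | P0:S(82), P1:O(82), P2:S(82), P3:I | bus: none
[20] P2: load  L1 | P0:S(82), P1:O(82), P2:S(82), P3:I | bus: none
[21] P3: load  L0 | P0:I, P1:O(67), P2:I, P3:S(67) | bus: BusRd
[22] P3: store L1 := 6 | P0:I, P1:I, P2:I, P3:M(6) | bus: BusRdX,Flush
[23] P1: store L1 := 1 | P0:I, P1:M(1), P2:I, P3:I | bus: BusRdX,Flush
[24] P1: store L1 := 46 | P0:I, P1:M(46), P2:I, P3:I | bus: none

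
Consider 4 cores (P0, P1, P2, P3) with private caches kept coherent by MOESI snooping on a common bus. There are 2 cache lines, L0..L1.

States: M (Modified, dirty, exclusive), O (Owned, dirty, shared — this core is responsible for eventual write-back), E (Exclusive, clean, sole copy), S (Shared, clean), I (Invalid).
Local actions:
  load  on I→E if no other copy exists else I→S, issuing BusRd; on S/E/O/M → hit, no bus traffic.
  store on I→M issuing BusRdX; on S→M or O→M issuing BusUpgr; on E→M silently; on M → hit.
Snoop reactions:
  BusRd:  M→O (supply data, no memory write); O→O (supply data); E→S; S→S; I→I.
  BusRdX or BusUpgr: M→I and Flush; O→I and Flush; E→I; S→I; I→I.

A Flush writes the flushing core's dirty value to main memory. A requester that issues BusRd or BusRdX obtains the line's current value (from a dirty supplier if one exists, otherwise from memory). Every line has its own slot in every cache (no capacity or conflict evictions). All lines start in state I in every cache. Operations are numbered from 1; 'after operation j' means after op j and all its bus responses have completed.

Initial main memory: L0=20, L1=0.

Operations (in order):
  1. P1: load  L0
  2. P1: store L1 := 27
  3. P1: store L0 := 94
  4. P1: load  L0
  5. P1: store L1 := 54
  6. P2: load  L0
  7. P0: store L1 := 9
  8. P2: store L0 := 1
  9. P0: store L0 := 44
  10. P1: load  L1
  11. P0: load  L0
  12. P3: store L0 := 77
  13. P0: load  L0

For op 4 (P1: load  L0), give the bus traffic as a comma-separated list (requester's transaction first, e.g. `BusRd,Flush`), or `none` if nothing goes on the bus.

[1] P1: load  L0 | P0:I, P1:E(20), P2:I, P3:I | bus: BusRd
[2] P1: store L1 := 27 | P0:I, P1:M(27), P2:I, P3:I | bus: BusRdX
[3] P1: store L0 := 94 | P0:I, P1:M(94), P2:I, P3:I | bus: none
[4] P1: load  L0 | P0:I, P1:M(94), P2:I, P3:I | bus: none
[5] P1: store L1 := 54 | P0:I, P1:M(54), P2:I, P3:I | bus: none
[6] P2: load  L0 | P0:I, P1:O(94), P2:S(94), P3:I | bus: BusRd
[7] P0: store L1 := 9 | P0:M(9), P1:I, P2:I, P3:I | bus: BusRdX,Flush
[8] P2: store L0 := 1 | P0:I, P1:I, P2:M(1), P3:I | bus: BusUpgr,Flush
[9] P0: store L0 := 44 | P0:M(44), P1:I, P2:I, P3:I | bus: BusRdX,Flush
[10] P1: load  L1 | P0:O(9), P1:S(9), P2:I, P3:I | bus: BusRd
[11] P0: load  L0 | P0:M(44), P1:I, P2:I, P3:I | bus: none
[12] P3: store L0 := 77 | P0:I, P1:I, P2:I, P3:M(77) | bus: BusRdX,Flush
[13] P0: load  L0 | P0:S(77), P1:I, P2:I, P3:O(77) | bus: BusRd

bus = none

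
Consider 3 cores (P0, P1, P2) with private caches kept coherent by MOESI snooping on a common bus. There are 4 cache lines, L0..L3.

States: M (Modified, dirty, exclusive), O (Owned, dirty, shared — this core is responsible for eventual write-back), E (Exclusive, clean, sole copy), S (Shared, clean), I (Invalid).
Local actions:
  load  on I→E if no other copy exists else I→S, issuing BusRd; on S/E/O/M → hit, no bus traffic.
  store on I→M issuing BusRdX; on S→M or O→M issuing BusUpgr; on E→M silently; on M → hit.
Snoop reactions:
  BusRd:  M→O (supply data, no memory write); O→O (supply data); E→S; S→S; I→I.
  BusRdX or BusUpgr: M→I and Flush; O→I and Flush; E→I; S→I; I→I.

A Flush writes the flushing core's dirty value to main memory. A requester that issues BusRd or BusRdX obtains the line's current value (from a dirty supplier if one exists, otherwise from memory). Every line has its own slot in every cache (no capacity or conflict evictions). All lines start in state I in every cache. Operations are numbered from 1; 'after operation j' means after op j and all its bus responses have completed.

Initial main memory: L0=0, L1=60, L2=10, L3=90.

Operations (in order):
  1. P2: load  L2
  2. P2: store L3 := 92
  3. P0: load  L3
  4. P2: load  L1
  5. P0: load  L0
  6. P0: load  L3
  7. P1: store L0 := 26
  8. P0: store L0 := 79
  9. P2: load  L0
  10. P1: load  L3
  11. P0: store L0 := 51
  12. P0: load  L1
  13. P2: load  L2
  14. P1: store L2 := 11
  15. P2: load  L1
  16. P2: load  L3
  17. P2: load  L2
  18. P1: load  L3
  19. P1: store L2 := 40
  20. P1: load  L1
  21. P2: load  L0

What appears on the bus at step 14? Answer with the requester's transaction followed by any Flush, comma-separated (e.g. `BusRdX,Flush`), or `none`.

bus = BusRdX

1. P2: load  L2  bus=[BusRd]  L2: P0=I P1=I P2=E  mem[L2]=10
2. P2: store L3 := 92  bus=[BusRdX]  L3: P0=I P1=I P2=M  mem[L3]=90
3. P0: load  L3  bus=[BusRd]  L3: P0=S P1=I P2=O  mem[L3]=90
4. P2: load  L1  bus=[BusRd]  L1: P0=I P1=I P2=E  mem[L1]=60
5. P0: load  L0  bus=[BusRd]  L0: P0=E P1=I P2=I  mem[L0]=0
6. P0: load  L3  bus=[-]  L3: P0=S P1=I P2=O  mem[L3]=90
7. P1: store L0 := 26  bus=[BusRdX]  L0: P0=I P1=M P2=I  mem[L0]=0
8. P0: store L0 := 79  bus=[BusRdX,Flush]  L0: P0=M P1=I P2=I  mem[L0]=26
9. P2: load  L0  bus=[BusRd]  L0: P0=O P1=I P2=S  mem[L0]=26
10. P1: load  L3  bus=[BusRd]  L3: P0=S P1=S P2=O  mem[L3]=90
11. P0: store L0 := 51  bus=[BusUpgr]  L0: P0=M P1=I P2=I  mem[L0]=26
12. P0: load  L1  bus=[BusRd]  L1: P0=S P1=I P2=S  mem[L1]=60
13. P2: load  L2  bus=[-]  L2: P0=I P1=I P2=E  mem[L2]=10
14. P1: store L2 := 11  bus=[BusRdX]  L2: P0=I P1=M P2=I  mem[L2]=10
15. P2: load  L1  bus=[-]  L1: P0=S P1=I P2=S  mem[L1]=60
16. P2: load  L3  bus=[-]  L3: P0=S P1=S P2=O  mem[L3]=90
17. P2: load  L2  bus=[BusRd]  L2: P0=I P1=O P2=S  mem[L2]=10
18. P1: load  L3  bus=[-]  L3: P0=S P1=S P2=O  mem[L3]=90
19. P1: store L2 := 40  bus=[BusUpgr]  L2: P0=I P1=M P2=I  mem[L2]=10
20. P1: load  L1  bus=[BusRd]  L1: P0=S P1=S P2=S  mem[L1]=60
21. P2: load  L0  bus=[BusRd]  L0: P0=O P1=I P2=S  mem[L0]=26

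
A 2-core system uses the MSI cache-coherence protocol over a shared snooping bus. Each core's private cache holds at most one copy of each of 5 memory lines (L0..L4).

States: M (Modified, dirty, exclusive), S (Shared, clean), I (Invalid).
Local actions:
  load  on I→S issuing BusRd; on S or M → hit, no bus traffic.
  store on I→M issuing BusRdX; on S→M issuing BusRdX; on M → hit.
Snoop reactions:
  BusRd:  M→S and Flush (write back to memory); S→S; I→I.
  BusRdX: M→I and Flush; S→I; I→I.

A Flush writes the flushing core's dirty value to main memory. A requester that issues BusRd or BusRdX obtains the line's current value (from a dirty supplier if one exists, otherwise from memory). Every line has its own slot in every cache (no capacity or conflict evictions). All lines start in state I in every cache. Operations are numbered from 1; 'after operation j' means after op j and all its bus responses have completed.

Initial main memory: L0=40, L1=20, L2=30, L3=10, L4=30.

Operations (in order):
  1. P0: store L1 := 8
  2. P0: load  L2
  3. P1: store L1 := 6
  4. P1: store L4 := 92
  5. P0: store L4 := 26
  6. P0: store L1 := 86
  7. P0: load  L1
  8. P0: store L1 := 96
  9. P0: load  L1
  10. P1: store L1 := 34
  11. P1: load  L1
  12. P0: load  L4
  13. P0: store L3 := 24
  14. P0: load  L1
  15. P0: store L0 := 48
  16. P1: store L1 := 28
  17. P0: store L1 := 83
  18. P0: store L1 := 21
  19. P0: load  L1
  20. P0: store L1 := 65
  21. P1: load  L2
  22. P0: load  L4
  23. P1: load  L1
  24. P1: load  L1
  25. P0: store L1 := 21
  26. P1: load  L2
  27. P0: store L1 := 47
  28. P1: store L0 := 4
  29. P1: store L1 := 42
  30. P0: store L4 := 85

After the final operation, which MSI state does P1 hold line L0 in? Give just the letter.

state = M

[1] P0: store L1 := 8 | P0:M(8), P1:I | bus: BusRdX
[2] P0: load  L2 | P0:S(30), P1:I | bus: BusRd
[3] P1: store L1 := 6 | P0:I, P1:M(6) | bus: BusRdX,Flush
[4] P1: store L4 := 92 | P0:I, P1:M(92) | bus: BusRdX
[5] P0: store L4 := 26 | P0:M(26), P1:I | bus: BusRdX,Flush
[6] P0: store L1 := 86 | P0:M(86), P1:I | bus: BusRdX,Flush
[7] P0: load  L1 | P0:M(86), P1:I | bus: none
[8] P0: store L1 := 96 | P0:M(96), P1:I | bus: none
[9] P0: load  L1 | P0:M(96), P1:I | bus: none
[10] P1: store L1 := 34 | P0:I, P1:M(34) | bus: BusRdX,Flush
[11] P1: load  L1 | P0:I, P1:M(34) | bus: none
[12] P0: load  L4 | P0:M(26), P1:I | bus: none
[13] P0: store L3 := 24 | P0:M(24), P1:I | bus: BusRdX
[14] P0: load  L1 | P0:S(34), P1:S(34) | bus: BusRd,Flush
[15] P0: store L0 := 48 | P0:M(48), P1:I | bus: BusRdX
[16] P1: store L1 := 28 | P0:I, P1:M(28) | bus: BusRdX
[17] P0: store L1 := 83 | P0:M(83), P1:I | bus: BusRdX,Flush
[18] P0: store L1 := 21 | P0:M(21), P1:I | bus: none
[19] P0: load  L1 | P0:M(21), P1:I | bus: none
[20] P0: store L1 := 65 | P0:M(65), P1:I | bus: none
[21] P1: load  L2 | P0:S(30), P1:S(30) | bus: BusRd
[22] P0: load  L4 | P0:M(26), P1:I | bus: none
[23] P1: load  L1 | P0:S(65), P1:S(65) | bus: BusRd,Flush
[24] P1: load  L1 | P0:S(65), P1:S(65) | bus: none
[25] P0: store L1 := 21 | P0:M(21), P1:I | bus: BusRdX
[26] P1: load  L2 | P0:S(30), P1:S(30) | bus: none
[27] P0: store L1 := 47 | P0:M(47), P1:I | bus: none
[28] P1: store L0 := 4 | P0:I, P1:M(4) | bus: BusRdX,Flush
[29] P1: store L1 := 42 | P0:I, P1:M(42) | bus: BusRdX,Flush
[30] P0: store L4 := 85 | P0:M(85), P1:I | bus: none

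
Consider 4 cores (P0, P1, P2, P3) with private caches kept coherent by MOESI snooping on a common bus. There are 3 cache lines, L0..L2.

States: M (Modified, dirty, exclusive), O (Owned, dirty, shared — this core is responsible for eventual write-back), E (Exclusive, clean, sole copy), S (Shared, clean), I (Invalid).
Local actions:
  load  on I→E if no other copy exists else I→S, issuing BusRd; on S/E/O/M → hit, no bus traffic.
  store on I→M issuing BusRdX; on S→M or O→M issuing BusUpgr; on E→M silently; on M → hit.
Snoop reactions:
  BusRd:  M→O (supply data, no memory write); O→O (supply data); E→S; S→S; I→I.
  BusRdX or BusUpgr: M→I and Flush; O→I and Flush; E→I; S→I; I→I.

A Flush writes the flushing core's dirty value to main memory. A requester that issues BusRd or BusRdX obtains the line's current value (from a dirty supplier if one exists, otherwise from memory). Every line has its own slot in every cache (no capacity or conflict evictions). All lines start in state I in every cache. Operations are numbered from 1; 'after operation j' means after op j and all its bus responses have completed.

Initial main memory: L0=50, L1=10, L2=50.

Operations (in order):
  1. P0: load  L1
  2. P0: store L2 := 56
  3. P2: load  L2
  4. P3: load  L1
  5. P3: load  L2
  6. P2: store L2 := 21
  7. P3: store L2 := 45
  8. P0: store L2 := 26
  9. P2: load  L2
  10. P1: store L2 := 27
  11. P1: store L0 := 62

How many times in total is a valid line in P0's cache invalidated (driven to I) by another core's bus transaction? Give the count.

invalidations = 2

  op1 P0: load  L1 → E/I/I/I on L1; bus BusRd; mem=10
  op2 P0: store L2 := 56 → M/I/I/I on L2; bus BusRdX; mem=50
  op3 P2: load  L2 → O/I/S/I on L2; bus BusRd; mem=50
  op4 P3: load  L1 → S/I/I/S on L1; bus BusRd; mem=10
  op5 P3: load  L2 → O/I/S/S on L2; bus BusRd; mem=50
  op6 P2: store L2 := 21 → I/I/M/I on L2; bus BusUpgr Flush; mem=56
  op7 P3: store L2 := 45 → I/I/I/M on L2; bus BusRdX Flush; mem=21
  op8 P0: store L2 := 26 → M/I/I/I on L2; bus BusRdX Flush; mem=45
  op9 P2: load  L2 → O/I/S/I on L2; bus BusRd; mem=45
  op10 P1: store L2 := 27 → I/M/I/I on L2; bus BusRdX Flush; mem=26
  op11 P1: store L0 := 62 → I/M/I/I on L0; bus BusRdX; mem=50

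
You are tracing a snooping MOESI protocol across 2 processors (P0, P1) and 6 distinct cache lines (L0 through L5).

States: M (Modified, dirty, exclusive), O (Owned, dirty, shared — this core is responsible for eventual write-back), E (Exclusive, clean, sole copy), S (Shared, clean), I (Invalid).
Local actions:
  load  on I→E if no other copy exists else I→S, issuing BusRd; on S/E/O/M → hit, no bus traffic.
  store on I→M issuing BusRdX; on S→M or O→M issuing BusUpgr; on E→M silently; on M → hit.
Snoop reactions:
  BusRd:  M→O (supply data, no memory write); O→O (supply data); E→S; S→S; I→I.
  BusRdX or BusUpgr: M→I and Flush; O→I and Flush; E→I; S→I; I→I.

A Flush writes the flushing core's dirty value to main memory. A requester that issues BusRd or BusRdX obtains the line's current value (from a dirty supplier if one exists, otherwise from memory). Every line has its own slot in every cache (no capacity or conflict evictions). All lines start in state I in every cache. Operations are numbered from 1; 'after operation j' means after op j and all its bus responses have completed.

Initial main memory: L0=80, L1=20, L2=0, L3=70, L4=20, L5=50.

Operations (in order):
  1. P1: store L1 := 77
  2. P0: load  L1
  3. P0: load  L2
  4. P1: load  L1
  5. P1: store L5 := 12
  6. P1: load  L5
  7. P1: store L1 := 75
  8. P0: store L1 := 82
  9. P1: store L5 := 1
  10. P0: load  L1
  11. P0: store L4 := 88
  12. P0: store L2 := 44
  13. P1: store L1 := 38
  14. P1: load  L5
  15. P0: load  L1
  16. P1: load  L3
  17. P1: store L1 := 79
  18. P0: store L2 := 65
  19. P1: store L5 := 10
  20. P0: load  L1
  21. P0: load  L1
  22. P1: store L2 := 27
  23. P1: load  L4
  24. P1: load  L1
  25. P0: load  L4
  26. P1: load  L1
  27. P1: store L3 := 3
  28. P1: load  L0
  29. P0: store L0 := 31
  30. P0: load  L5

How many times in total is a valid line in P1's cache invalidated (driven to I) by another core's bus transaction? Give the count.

invalidations = 2

[1] P1: store L1 := 77 | P0:I, P1:M(77) | bus: BusRdX
[2] P0: load  L1 | P0:S(77), P1:O(77) | bus: BusRd
[3] P0: load  L2 | P0:E(0), P1:I | bus: BusRd
[4] P1: load  L1 | P0:S(77), P1:O(77) | bus: none
[5] P1: store L5 := 12 | P0:I, P1:M(12) | bus: BusRdX
[6] P1: load  L5 | P0:I, P1:M(12) | bus: none
[7] P1: store L1 := 75 | P0:I, P1:M(75) | bus: BusUpgr
[8] P0: store L1 := 82 | P0:M(82), P1:I | bus: BusRdX,Flush
[9] P1: store L5 := 1 | P0:I, P1:M(1) | bus: none
[10] P0: load  L1 | P0:M(82), P1:I | bus: none
[11] P0: store L4 := 88 | P0:M(88), P1:I | bus: BusRdX
[12] P0: store L2 := 44 | P0:M(44), P1:I | bus: none
[13] P1: store L1 := 38 | P0:I, P1:M(38) | bus: BusRdX,Flush
[14] P1: load  L5 | P0:I, P1:M(1) | bus: none
[15] P0: load  L1 | P0:S(38), P1:O(38) | bus: BusRd
[16] P1: load  L3 | P0:I, P1:E(70) | bus: BusRd
[17] P1: store L1 := 79 | P0:I, P1:M(79) | bus: BusUpgr
[18] P0: store L2 := 65 | P0:M(65), P1:I | bus: none
[19] P1: store L5 := 10 | P0:I, P1:M(10) | bus: none
[20] P0: load  L1 | P0:S(79), P1:O(79) | bus: BusRd
[21] P0: load  L1 | P0:S(79), P1:O(79) | bus: none
[22] P1: store L2 := 27 | P0:I, P1:M(27) | bus: BusRdX,Flush
[23] P1: load  L4 | P0:O(88), P1:S(88) | bus: BusRd
[24] P1: load  L1 | P0:S(79), P1:O(79) | bus: none
[25] P0: load  L4 | P0:O(88), P1:S(88) | bus: none
[26] P1: load  L1 | P0:S(79), P1:O(79) | bus: none
[27] P1: store L3 := 3 | P0:I, P1:M(3) | bus: none
[28] P1: load  L0 | P0:I, P1:E(80) | bus: BusRd
[29] P0: store L0 := 31 | P0:M(31), P1:I | bus: BusRdX
[30] P0: load  L5 | P0:S(10), P1:O(10) | bus: BusRd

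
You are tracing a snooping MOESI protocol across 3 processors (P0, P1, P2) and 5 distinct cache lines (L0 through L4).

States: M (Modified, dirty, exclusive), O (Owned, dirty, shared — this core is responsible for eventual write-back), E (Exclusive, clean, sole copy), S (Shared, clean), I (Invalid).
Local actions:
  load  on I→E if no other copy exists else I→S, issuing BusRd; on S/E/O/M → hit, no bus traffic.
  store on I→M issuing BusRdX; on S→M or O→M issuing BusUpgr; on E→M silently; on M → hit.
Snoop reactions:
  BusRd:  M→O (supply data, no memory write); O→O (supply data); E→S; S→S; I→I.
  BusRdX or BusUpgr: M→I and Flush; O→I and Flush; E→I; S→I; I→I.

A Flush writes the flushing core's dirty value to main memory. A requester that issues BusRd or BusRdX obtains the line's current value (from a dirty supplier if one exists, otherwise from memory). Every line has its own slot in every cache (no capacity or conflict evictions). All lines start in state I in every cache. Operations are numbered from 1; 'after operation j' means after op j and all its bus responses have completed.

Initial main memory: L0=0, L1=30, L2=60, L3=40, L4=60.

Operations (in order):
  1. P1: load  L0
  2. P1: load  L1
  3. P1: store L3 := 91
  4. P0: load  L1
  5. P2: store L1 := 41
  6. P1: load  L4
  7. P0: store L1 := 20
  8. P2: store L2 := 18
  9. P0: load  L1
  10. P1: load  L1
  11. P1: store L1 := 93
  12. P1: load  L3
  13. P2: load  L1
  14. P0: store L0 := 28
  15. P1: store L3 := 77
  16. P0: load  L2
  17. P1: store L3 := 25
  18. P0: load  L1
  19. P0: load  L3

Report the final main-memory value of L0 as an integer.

1. P1: load  L0  bus=[BusRd]  L0: P0=I P1=E P2=I  mem[L0]=0
2. P1: load  L1  bus=[BusRd]  L1: P0=I P1=E P2=I  mem[L1]=30
3. P1: store L3 := 91  bus=[BusRdX]  L3: P0=I P1=M P2=I  mem[L3]=40
4. P0: load  L1  bus=[BusRd]  L1: P0=S P1=S P2=I  mem[L1]=30
5. P2: store L1 := 41  bus=[BusRdX]  L1: P0=I P1=I P2=M  mem[L1]=30
6. P1: load  L4  bus=[BusRd]  L4: P0=I P1=E P2=I  mem[L4]=60
7. P0: store L1 := 20  bus=[BusRdX,Flush]  L1: P0=M P1=I P2=I  mem[L1]=41
8. P2: store L2 := 18  bus=[BusRdX]  L2: P0=I P1=I P2=M  mem[L2]=60
9. P0: load  L1  bus=[-]  L1: P0=M P1=I P2=I  mem[L1]=41
10. P1: load  L1  bus=[BusRd]  L1: P0=O P1=S P2=I  mem[L1]=41
11. P1: store L1 := 93  bus=[BusUpgr,Flush]  L1: P0=I P1=M P2=I  mem[L1]=20
12. P1: load  L3  bus=[-]  L3: P0=I P1=M P2=I  mem[L3]=40
13. P2: load  L1  bus=[BusRd]  L1: P0=I P1=O P2=S  mem[L1]=20
14. P0: store L0 := 28  bus=[BusRdX]  L0: P0=M P1=I P2=I  mem[L0]=0
15. P1: store L3 := 77  bus=[-]  L3: P0=I P1=M P2=I  mem[L3]=40
16. P0: load  L2  bus=[BusRd]  L2: P0=S P1=I P2=O  mem[L2]=60
17. P1: store L3 := 25  bus=[-]  L3: P0=I P1=M P2=I  mem[L3]=40
18. P0: load  L1  bus=[BusRd]  L1: P0=S P1=O P2=S  mem[L1]=20
19. P0: load  L3  bus=[BusRd]  L3: P0=S P1=O P2=I  mem[L3]=40

memory[L0] = 0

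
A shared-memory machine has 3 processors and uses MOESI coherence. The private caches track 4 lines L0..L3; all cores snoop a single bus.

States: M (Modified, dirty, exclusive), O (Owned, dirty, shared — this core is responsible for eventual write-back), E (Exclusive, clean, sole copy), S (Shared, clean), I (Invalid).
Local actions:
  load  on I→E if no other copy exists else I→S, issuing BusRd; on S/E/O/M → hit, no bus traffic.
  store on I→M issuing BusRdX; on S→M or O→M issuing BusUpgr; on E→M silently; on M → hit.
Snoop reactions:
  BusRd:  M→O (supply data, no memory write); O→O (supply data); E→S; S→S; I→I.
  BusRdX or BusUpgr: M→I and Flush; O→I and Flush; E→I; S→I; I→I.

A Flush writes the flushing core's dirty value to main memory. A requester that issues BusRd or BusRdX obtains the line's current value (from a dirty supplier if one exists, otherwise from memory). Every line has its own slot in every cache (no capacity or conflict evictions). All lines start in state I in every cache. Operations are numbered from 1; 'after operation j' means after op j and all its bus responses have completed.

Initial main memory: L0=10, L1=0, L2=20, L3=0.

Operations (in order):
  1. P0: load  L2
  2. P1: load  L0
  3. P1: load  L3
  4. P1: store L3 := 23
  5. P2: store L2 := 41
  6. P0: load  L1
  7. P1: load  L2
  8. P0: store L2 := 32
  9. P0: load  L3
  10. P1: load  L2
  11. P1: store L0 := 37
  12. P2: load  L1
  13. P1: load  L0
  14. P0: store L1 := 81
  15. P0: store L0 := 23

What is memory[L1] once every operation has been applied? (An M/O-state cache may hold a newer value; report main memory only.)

memory[L1] = 0

  op1 P0: load  L2 → E/I/I on L2; bus BusRd; mem=20
  op2 P1: load  L0 → I/E/I on L0; bus BusRd; mem=10
  op3 P1: load  L3 → I/E/I on L3; bus BusRd; mem=0
  op4 P1: store L3 := 23 → I/M/I on L3; bus (none); mem=0
  op5 P2: store L2 := 41 → I/I/M on L2; bus BusRdX; mem=20
  op6 P0: load  L1 → E/I/I on L1; bus BusRd; mem=0
  op7 P1: load  L2 → I/S/O on L2; bus BusRd; mem=20
  op8 P0: store L2 := 32 → M/I/I on L2; bus BusRdX Flush; mem=41
  op9 P0: load  L3 → S/O/I on L3; bus BusRd; mem=0
  op10 P1: load  L2 → O/S/I on L2; bus BusRd; mem=41
  op11 P1: store L0 := 37 → I/M/I on L0; bus (none); mem=10
  op12 P2: load  L1 → S/I/S on L1; bus BusRd; mem=0
  op13 P1: load  L0 → I/M/I on L0; bus (none); mem=10
  op14 P0: store L1 := 81 → M/I/I on L1; bus BusUpgr; mem=0
  op15 P0: store L0 := 23 → M/I/I on L0; bus BusRdX Flush; mem=37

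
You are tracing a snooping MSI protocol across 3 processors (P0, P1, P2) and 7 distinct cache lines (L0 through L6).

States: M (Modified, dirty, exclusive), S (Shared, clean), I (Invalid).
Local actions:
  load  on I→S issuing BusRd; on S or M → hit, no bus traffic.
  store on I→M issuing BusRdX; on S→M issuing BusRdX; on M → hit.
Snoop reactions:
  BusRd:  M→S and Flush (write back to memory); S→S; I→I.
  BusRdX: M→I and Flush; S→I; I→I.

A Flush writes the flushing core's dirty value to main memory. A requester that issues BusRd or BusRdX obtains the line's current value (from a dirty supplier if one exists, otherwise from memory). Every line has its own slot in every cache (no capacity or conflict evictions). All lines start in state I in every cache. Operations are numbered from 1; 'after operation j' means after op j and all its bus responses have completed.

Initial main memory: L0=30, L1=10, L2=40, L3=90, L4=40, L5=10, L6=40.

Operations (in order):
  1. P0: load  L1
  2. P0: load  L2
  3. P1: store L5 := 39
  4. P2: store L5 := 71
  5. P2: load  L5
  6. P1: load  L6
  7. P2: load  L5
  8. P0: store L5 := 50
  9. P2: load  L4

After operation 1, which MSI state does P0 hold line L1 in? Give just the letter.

state = S

  op1 P0: load  L1 → S/I/I on L1; bus BusRd; mem=10
  op2 P0: load  L2 → S/I/I on L2; bus BusRd; mem=40
  op3 P1: store L5 := 39 → I/M/I on L5; bus BusRdX; mem=10
  op4 P2: store L5 := 71 → I/I/M on L5; bus BusRdX Flush; mem=39
  op5 P2: load  L5 → I/I/M on L5; bus (none); mem=39
  op6 P1: load  L6 → I/S/I on L6; bus BusRd; mem=40
  op7 P2: load  L5 → I/I/M on L5; bus (none); mem=39
  op8 P0: store L5 := 50 → M/I/I on L5; bus BusRdX Flush; mem=71
  op9 P2: load  L4 → I/I/S on L4; bus BusRd; mem=40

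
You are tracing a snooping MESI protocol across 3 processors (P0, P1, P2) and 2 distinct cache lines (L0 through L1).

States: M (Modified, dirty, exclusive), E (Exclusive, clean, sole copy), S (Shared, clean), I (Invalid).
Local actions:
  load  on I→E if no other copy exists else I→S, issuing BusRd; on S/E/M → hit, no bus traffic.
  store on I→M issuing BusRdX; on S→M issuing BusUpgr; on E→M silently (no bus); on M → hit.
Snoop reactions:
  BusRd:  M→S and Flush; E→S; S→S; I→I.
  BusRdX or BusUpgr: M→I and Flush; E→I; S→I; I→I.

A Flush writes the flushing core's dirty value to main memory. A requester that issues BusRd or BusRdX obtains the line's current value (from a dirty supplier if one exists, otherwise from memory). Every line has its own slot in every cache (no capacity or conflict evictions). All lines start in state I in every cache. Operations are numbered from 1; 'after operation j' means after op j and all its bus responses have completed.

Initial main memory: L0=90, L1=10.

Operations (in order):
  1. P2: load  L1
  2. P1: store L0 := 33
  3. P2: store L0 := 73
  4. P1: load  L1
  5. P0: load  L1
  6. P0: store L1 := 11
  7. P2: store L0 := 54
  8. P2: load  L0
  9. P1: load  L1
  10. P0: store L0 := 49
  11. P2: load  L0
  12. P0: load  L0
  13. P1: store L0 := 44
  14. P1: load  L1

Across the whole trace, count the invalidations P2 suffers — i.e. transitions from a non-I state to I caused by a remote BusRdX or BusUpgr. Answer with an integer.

1. P2: load  L1  bus=[BusRd]  L1: P0=I P1=I P2=E  mem[L1]=10
2. P1: store L0 := 33  bus=[BusRdX]  L0: P0=I P1=M P2=I  mem[L0]=90
3. P2: store L0 := 73  bus=[BusRdX,Flush]  L0: P0=I P1=I P2=M  mem[L0]=33
4. P1: load  L1  bus=[BusRd]  L1: P0=I P1=S P2=S  mem[L1]=10
5. P0: load  L1  bus=[BusRd]  L1: P0=S P1=S P2=S  mem[L1]=10
6. P0: store L1 := 11  bus=[BusUpgr]  L1: P0=M P1=I P2=I  mem[L1]=10
7. P2: store L0 := 54  bus=[-]  L0: P0=I P1=I P2=M  mem[L0]=33
8. P2: load  L0  bus=[-]  L0: P0=I P1=I P2=M  mem[L0]=33
9. P1: load  L1  bus=[BusRd,Flush]  L1: P0=S P1=S P2=I  mem[L1]=11
10. P0: store L0 := 49  bus=[BusRdX,Flush]  L0: P0=M P1=I P2=I  mem[L0]=54
11. P2: load  L0  bus=[BusRd,Flush]  L0: P0=S P1=I P2=S  mem[L0]=49
12. P0: load  L0  bus=[-]  L0: P0=S P1=I P2=S  mem[L0]=49
13. P1: store L0 := 44  bus=[BusRdX]  L0: P0=I P1=M P2=I  mem[L0]=49
14. P1: load  L1  bus=[-]  L1: P0=S P1=S P2=I  mem[L1]=11

invalidations = 3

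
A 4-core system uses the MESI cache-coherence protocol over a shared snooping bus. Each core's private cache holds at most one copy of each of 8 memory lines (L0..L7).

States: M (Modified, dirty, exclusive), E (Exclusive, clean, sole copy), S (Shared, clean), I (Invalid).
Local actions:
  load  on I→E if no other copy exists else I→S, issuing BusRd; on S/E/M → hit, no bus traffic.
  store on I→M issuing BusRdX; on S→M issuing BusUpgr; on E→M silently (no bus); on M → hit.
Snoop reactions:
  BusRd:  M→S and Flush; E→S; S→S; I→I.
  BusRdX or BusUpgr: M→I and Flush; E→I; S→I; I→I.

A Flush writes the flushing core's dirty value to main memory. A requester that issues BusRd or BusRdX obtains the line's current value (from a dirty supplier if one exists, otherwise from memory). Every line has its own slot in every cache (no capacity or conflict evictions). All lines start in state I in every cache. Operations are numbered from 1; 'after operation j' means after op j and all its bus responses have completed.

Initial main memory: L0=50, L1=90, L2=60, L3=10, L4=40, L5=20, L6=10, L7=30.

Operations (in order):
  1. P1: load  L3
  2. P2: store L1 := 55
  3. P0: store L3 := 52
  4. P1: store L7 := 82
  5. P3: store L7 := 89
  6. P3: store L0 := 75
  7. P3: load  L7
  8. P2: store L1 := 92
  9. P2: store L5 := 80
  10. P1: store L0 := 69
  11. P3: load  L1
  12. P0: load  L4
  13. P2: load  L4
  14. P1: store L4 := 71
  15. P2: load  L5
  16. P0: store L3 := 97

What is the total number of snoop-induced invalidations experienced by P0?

invalidations = 1

[1] P1: load  L3 | P0:I, P1:E(10), P2:I, P3:I | bus: BusRd
[2] P2: store L1 := 55 | P0:I, P1:I, P2:M(55), P3:I | bus: BusRdX
[3] P0: store L3 := 52 | P0:M(52), P1:I, P2:I, P3:I | bus: BusRdX
[4] P1: store L7 := 82 | P0:I, P1:M(82), P2:I, P3:I | bus: BusRdX
[5] P3: store L7 := 89 | P0:I, P1:I, P2:I, P3:M(89) | bus: BusRdX,Flush
[6] P3: store L0 := 75 | P0:I, P1:I, P2:I, P3:M(75) | bus: BusRdX
[7] P3: load  L7 | P0:I, P1:I, P2:I, P3:M(89) | bus: none
[8] P2: store L1 := 92 | P0:I, P1:I, P2:M(92), P3:I | bus: none
[9] P2: store L5 := 80 | P0:I, P1:I, P2:M(80), P3:I | bus: BusRdX
[10] P1: store L0 := 69 | P0:I, P1:M(69), P2:I, P3:I | bus: BusRdX,Flush
[11] P3: load  L1 | P0:I, P1:I, P2:S(92), P3:S(92) | bus: BusRd,Flush
[12] P0: load  L4 | P0:E(40), P1:I, P2:I, P3:I | bus: BusRd
[13] P2: load  L4 | P0:S(40), P1:I, P2:S(40), P3:I | bus: BusRd
[14] P1: store L4 := 71 | P0:I, P1:M(71), P2:I, P3:I | bus: BusRdX
[15] P2: load  L5 | P0:I, P1:I, P2:M(80), P3:I | bus: none
[16] P0: store L3 := 97 | P0:M(97), P1:I, P2:I, P3:I | bus: none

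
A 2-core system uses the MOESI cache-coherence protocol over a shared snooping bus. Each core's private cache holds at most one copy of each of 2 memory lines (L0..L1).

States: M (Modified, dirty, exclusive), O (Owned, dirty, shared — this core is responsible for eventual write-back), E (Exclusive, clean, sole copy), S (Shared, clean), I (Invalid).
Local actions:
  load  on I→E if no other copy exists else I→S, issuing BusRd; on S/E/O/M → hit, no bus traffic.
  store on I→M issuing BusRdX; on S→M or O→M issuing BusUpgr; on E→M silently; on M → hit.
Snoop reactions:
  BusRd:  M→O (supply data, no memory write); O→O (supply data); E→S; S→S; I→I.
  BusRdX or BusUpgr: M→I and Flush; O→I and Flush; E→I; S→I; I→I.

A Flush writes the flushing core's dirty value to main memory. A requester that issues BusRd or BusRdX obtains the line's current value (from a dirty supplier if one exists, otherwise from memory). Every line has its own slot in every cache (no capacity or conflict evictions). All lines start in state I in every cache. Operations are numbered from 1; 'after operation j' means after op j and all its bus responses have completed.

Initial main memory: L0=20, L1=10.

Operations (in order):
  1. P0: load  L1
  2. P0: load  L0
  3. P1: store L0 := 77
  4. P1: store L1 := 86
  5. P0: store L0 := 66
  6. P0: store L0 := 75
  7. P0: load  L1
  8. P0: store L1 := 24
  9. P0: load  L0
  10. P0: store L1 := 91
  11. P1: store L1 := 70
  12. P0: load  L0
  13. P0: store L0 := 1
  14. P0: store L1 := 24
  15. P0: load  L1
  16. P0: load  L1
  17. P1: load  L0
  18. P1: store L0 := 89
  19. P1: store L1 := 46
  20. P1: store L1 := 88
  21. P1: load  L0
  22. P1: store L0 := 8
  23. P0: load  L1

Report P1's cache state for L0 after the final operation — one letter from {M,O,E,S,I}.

state = M

[1] P0: load  L1 | P0:E(10), P1:I | bus: BusRd
[2] P0: load  L0 | P0:E(20), P1:I | bus: BusRd
[3] P1: store L0 := 77 | P0:I, P1:M(77) | bus: BusRdX
[4] P1: store L1 := 86 | P0:I, P1:M(86) | bus: BusRdX
[5] P0: store L0 := 66 | P0:M(66), P1:I | bus: BusRdX,Flush
[6] P0: store L0 := 75 | P0:M(75), P1:I | bus: none
[7] P0: load  L1 | P0:S(86), P1:O(86) | bus: BusRd
[8] P0: store L1 := 24 | P0:M(24), P1:I | bus: BusUpgr,Flush
[9] P0: load  L0 | P0:M(75), P1:I | bus: none
[10] P0: store L1 := 91 | P0:M(91), P1:I | bus: none
[11] P1: store L1 := 70 | P0:I, P1:M(70) | bus: BusRdX,Flush
[12] P0: load  L0 | P0:M(75), P1:I | bus: none
[13] P0: store L0 := 1 | P0:M(1), P1:I | bus: none
[14] P0: store L1 := 24 | P0:M(24), P1:I | bus: BusRdX,Flush
[15] P0: load  L1 | P0:M(24), P1:I | bus: none
[16] P0: load  L1 | P0:M(24), P1:I | bus: none
[17] P1: load  L0 | P0:O(1), P1:S(1) | bus: BusRd
[18] P1: store L0 := 89 | P0:I, P1:M(89) | bus: BusUpgr,Flush
[19] P1: store L1 := 46 | P0:I, P1:M(46) | bus: BusRdX,Flush
[20] P1: store L1 := 88 | P0:I, P1:M(88) | bus: none
[21] P1: load  L0 | P0:I, P1:M(89) | bus: none
[22] P1: store L0 := 8 | P0:I, P1:M(8) | bus: none
[23] P0: load  L1 | P0:S(88), P1:O(88) | bus: BusRd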